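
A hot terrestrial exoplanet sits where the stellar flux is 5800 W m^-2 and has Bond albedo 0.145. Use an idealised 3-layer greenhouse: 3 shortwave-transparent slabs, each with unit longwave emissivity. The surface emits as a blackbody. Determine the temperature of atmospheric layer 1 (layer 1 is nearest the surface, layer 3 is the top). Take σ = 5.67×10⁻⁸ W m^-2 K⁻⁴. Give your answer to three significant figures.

Top-of-atmosphere balance: σT_e⁴ = S(1−α)/4 = 1240 W m^-2 → T_e = 384.5 K.
In the N-layer model, layer k (counted from the surface) has T_k = (N+1−k)^(1/4)·T_e.
T_1 = (3)^(1/4)·384.5 = 506.1 K.

506 K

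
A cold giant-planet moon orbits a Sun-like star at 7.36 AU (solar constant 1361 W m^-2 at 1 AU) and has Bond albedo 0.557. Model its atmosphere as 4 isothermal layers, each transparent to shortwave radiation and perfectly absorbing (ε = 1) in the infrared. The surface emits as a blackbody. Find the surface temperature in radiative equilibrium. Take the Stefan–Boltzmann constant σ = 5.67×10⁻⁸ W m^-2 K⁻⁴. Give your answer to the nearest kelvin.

125 K

Irradiance scales as 1/d², so S = 1361 W m^-2 × (1/7.36)² = 25.12 W m^-2.
Top-of-atmosphere balance: σT_e⁴ = S(1−α)/4 = 2.783 W m^-2 → T_e = 83.70 K.
Layer-by-layer balance gives σT_s⁴ = (N+1)σT_e⁴, so T_s = 5^¼·83.70 = 125.2 K.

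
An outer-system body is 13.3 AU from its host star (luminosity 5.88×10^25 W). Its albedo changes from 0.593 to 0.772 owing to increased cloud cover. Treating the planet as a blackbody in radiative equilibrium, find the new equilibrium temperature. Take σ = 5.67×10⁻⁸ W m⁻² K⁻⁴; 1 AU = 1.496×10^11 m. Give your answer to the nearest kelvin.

33 K

d = 13.3 × 1.496×10^11 m = 1.990×10^12 m.
S = L/(4πd²) = 1.182 W m⁻².
New equilibrium: T₂ = [(1−0.772)·1.182/(4σ)]^(1/4) = 33.02 K.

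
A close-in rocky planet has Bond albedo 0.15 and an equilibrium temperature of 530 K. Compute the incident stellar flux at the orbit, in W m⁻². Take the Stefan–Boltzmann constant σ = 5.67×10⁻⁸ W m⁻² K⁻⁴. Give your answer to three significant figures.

21100 W m⁻²

Invert the energy balance for S: S = 4σT⁴/(1−α).
The emitted flux is σT⁴ = 4474 W m⁻².
So S = 4×4474/(1−0.15) = 21050 W m⁻².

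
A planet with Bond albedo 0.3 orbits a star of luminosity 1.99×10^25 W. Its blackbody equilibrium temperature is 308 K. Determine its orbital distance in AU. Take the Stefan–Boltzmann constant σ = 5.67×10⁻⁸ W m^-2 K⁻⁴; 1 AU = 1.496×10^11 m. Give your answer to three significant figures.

0.156 AU

Required flux: S = 4σT⁴/(1−α) = 2916 W m^-2.
From L = 4πd²S, d = √(1.99×10^25/(4π·2916)) = 2.330×10^10 m = 0.1558 AU.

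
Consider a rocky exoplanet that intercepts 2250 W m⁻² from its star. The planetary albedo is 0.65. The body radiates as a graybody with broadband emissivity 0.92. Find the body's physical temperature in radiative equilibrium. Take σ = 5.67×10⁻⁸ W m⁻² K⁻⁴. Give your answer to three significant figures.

248 K

The planet absorbs (1−α)S over its disc πR² and re-emits over 4πR², so the mean absorbed flux is (1−0.65)·2250/4 = 196.9 W m⁻².
Equating to εσT⁴ with ε = 0.92: T = (196.9/0.92σ)^(1/4) = 247.9 K.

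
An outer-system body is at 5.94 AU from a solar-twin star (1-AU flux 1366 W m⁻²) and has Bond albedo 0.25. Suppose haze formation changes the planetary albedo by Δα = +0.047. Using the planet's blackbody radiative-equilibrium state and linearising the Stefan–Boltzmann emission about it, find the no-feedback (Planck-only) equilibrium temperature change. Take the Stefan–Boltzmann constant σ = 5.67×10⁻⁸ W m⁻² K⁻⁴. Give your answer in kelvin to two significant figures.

Flux at the orbit: S = 1366/(5.94)² = 38.71 W m⁻².
Reference equilibrium: T_e = [S(1−α)/(4σ)]^(1/4) = 106.4 K.
TOA radiative forcing: ΔF = −S·Δα/4 = −38.71·(+0.047)/4 = -0.4549 W m⁻².
The Planck feedback parameter is 4σT_e³ = 0.2730 W m⁻²/K.
ΔT₀ = ΔF/λ_P = -0.4549/0.2730 = -1.67 K.

-1.7 K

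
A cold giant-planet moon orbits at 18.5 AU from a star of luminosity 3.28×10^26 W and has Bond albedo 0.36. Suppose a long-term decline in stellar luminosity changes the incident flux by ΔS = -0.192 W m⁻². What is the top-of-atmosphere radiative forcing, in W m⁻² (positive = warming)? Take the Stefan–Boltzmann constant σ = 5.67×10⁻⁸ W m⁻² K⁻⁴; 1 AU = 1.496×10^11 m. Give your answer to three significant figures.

d = 18.5 × 1.496×10^11 m = 2.768×10^12 m.
Spreading L over a sphere of radius d: S = 3.28×10^26/(4π·2.77×10^12²) = 3.408 W m⁻².
Only a fraction (1−α) is absorbed and it's spread over 4πR², so ΔF = (1−α)ΔS/4 = -0.03072 W m⁻².

-0.0307 W m⁻²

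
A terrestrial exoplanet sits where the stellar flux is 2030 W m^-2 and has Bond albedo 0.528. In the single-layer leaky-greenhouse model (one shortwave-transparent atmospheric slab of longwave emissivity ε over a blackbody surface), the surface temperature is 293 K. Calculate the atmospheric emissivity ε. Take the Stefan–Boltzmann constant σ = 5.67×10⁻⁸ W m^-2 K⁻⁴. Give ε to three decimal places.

Effective temperature: T_e = [S(1−α)/(4σ)]^(1/4) = 254.9 K.
T_s⁴ = T_e⁴·2/(2−ε) → ε = 2 − 2(T_e/T_s)⁴ = 2 − 2·(254.9/293)⁴ = 0.8536.

0.854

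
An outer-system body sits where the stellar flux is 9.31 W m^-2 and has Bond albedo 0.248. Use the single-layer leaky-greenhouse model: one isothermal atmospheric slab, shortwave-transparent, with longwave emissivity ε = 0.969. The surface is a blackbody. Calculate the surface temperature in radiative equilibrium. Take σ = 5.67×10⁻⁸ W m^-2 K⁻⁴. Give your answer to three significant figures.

88.0 K

Effective emission temperature (TOA balance): σT_e⁴ = S(1−α)/4 = 1.750 W m^-2 → T_e = 74.54 K.
The surface balance (absorbed SW + ε·downward IR = σT_s⁴) with T_a⁴ = T_s⁴/2 reduces to T_s = T_e·[2/(2−ε)]^¼ = 87.97 K.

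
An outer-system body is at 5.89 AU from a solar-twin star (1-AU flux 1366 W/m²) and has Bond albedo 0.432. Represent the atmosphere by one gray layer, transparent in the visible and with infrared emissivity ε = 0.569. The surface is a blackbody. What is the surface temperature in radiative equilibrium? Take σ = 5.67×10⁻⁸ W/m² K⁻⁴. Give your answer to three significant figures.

108 K

Flux at the orbit: S = 1366/(5.89)² = 39.37 W/m².
The planet radiates to space at T_e = [S(1−α)/(4σ)]^(1/4) = 99.65 K.
For a single slab of emissivity ε, T_s⁴ = 2T_e⁴/(2−ε); thus T_s = 99.65·(1.398)^(1/4) = 108.4 K.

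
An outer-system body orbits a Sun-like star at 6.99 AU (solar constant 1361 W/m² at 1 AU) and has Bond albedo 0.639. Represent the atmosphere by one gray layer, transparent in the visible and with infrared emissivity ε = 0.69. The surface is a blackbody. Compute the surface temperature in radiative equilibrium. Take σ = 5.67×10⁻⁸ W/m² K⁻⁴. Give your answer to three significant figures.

90.7 K

Flux at the orbit: S = 1361/(6.99)² = 27.86 W/m².
At the top of the atmosphere, σT_e⁴ = S(1−α)/4 = 2.514 W/m², giving T_e = 81.60 K.
The surface balance (absorbed SW + ε·downward IR = σT_s⁴) with T_a⁴ = T_s⁴/2 reduces to T_s = T_e·[2/(2−ε)]^¼ = 90.71 K.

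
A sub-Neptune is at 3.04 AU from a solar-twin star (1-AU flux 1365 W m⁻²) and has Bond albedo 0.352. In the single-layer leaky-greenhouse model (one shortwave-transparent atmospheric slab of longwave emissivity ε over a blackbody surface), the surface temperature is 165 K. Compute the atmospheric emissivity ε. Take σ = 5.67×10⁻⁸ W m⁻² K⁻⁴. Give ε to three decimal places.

0.861

By the inverse-square law, S = 1365/3.04² = 147.7 W m⁻².
Effective temperature: T_e = [S(1−α)/(4σ)]^(1/4) = 143.3 K.
Since (2−ε)/2 = (T_e/T_s)⁴ = 0.5694, ε = 0.8613.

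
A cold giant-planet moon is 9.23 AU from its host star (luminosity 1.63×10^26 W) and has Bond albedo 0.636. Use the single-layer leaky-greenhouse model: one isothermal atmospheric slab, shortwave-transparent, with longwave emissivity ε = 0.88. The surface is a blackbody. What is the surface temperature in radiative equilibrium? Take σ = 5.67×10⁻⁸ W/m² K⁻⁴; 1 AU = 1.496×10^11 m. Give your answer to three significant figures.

66.5 K

Orbital distance: d = 9.23 AU = 1.381×10^12 m.
Flux at the orbit: S = L/(4πd²) = 1.63×10^26/(4π·(1.38×10^12)²) = 6.803 W/m².
At the top of the atmosphere, σT_e⁴ = S(1−α)/4 = 0.6191 W/m², giving T_e = 57.48 K.
The surface balance (absorbed SW + ε·downward IR = σT_s⁴) with T_a⁴ = T_s⁴/2 reduces to T_s = T_e·[2/(2−ε)]^¼ = 66.45 K.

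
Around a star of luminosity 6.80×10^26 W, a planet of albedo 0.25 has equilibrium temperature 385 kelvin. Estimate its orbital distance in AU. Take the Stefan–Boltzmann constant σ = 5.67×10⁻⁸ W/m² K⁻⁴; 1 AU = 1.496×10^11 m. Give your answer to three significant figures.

0.603 AU

Required flux: S = 4σT⁴/(1−α) = 6644 W/m².
Then d = [L/(4πS)]^(1/2) = 9.025×10^10 m, i.e. 0.6033 AU.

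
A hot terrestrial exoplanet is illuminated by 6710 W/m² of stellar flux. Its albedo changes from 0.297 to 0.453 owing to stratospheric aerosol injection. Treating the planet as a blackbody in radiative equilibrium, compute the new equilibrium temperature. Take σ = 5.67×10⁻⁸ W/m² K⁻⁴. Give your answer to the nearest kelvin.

357 K

With the new albedo, S(1−α₂)/4 = 917.6 W/m², so T₂ = 356.7 K.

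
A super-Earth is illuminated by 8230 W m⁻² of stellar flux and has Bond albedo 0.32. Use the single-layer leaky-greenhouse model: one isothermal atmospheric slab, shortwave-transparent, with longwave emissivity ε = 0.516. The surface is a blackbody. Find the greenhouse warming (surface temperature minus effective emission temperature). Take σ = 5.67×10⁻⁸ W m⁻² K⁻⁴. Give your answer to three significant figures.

30.7 K

The planet radiates to space at T_e = [S(1−α)/(4σ)]^(1/4) = 396.3 K.
Surface balance with a leaky layer gives σT_s⁴ = σT_e⁴·2/(2−ε), so T_s = T_e·[2/(2−0.516)]^(1/4) = 427.0 K.
The atmosphere warms the surface by 30.70 K.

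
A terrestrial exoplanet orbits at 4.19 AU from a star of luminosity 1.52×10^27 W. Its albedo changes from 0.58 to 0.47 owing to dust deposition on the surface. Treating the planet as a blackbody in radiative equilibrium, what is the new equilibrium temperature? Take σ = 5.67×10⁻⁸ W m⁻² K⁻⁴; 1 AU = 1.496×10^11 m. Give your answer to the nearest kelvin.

164 K

Orbital distance: d = 4.19 AU = 6.268×10^11 m.
Spreading L over a sphere of radius d: S = 1.52×10^27/(4π·6.27×10^11²) = 307.9 W m⁻².
New equilibrium: T₂ = [(1−0.47)·307.9/(4σ)]^(1/4) = 163.8 K.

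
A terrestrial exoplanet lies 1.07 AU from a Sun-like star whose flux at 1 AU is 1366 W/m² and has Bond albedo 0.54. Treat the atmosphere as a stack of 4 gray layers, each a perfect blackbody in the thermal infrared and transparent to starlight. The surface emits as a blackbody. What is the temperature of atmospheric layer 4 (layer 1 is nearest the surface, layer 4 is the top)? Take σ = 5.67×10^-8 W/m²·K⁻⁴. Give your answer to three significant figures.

222 K

By the inverse-square law, S = 1366/1.07² = 1193 W/m².
The effective emission temperature is T_e = [S(1−α)/(4σ)]^¼ = 221.8 K.
The net upward flux σT_e⁴ is constant between every pair of levels, so T_k⁴ = (N+1−k)T_e⁴.
T_4 = (1)^(1/4)·221.8 = 221.8 K.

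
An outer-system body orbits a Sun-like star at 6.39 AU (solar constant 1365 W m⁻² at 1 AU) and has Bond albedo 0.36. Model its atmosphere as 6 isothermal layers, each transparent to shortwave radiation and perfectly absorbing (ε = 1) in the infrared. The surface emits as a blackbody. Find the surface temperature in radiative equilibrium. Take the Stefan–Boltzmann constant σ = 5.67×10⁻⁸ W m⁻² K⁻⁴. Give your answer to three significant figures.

Flux at the orbit: S = 1365/(6.39)² = 33.43 W m⁻².
The effective emission temperature is T_e = [S(1−α)/(4σ)]^¼ = 98.55 K.
For an N-layer opaque stack, T_s⁴ = (N+1)T_e⁴, hence T_s = (7)^(1/4)×98.55 K = 160.3 K.

160 kelvin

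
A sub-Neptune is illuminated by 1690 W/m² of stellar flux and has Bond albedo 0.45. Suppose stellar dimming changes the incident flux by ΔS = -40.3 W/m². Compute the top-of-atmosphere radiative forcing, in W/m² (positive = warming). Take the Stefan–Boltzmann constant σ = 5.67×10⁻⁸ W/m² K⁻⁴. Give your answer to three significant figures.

-5.54 W/m²

Only a fraction (1−α) is absorbed and it's spread over 4πR², so ΔF = (1−α)ΔS/4 = -5.541 W/m².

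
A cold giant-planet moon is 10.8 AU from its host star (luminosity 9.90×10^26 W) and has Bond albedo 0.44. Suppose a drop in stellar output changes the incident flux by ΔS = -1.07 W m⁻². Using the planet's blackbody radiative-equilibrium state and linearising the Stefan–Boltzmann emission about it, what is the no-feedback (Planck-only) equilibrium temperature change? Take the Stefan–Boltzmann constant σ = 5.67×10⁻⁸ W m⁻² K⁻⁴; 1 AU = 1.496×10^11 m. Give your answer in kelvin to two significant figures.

Orbital distance: d = 10.8 AU = 1.616×10^12 m.
S = L/(4πd²) = 30.18 W m⁻².
Unperturbed T_e = [30.18·(1−0.44)/(4σ)]^¼ = 92.91 K.
ΔF = Δ[S(1−α)]/4 = (1−0.44)·-1.07/4 = -0.1498 W m⁻².
The Planck feedback parameter is 4σT_e³ = 0.1819 W m⁻²/K.
Hence the no-feedback warming is ΔF/(4σT_e³) = -0.824 K.

-0.82 kelvin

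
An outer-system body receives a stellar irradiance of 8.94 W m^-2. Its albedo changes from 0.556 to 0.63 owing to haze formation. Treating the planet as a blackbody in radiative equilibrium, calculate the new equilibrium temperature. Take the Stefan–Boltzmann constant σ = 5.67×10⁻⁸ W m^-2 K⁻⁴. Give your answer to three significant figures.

New equilibrium: T₂ = [(1−0.63)·8.940/(4σ)]^(1/4) = 61.80 K.

61.8 K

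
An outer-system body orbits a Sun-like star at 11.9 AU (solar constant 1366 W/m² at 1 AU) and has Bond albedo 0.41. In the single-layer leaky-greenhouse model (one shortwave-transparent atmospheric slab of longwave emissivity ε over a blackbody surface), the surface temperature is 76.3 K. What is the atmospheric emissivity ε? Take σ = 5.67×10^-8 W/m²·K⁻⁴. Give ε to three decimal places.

By the inverse-square law, S = 1366/11.9² = 9.646 W/m².
TOA balance gives T_e = 70.78 K.
T_s⁴ = T_e⁴·2/(2−ε) → ε = 2 − 2(T_e/T_s)⁴ = 2 − 2·(70.78/76.3)⁴ = 0.5192.

0.519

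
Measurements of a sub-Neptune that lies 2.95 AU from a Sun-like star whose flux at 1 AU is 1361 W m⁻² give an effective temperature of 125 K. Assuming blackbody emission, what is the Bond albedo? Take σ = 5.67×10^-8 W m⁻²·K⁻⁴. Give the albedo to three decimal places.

0.646

By the inverse-square law, S = 1361/2.95² = 156.4 W m⁻².
From σT⁴ = S(1−α)/4 we invert for α: 1−α = 4σT⁴/S.
4σT⁴ = 4·5.67×10⁻⁸·(125)⁴ = 55.37 W m⁻².
Hence α = 1 − 55.37/156.4 = 0.6459.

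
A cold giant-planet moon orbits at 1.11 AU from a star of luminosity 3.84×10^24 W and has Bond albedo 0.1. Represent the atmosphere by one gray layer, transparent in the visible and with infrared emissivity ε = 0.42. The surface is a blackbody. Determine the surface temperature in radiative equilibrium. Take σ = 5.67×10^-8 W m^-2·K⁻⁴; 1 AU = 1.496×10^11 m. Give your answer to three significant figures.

86.4 K

d = 1.11 × 1.496×10^11 m = 1.661×10^11 m.
Flux at the orbit: S = L/(4πd²) = 3.84×10^24/(4π·(1.66×10^11)²) = 11.08 W m^-2.
Effective emission temperature (TOA balance): σT_e⁴ = S(1−α)/4 = 2.493 W m^-2 → T_e = 81.43 K.
The surface balance (absorbed SW + ε·downward IR = σT_s⁴) with T_a⁴ = T_s⁴/2 reduces to T_s = T_e·[2/(2−ε)]^¼ = 86.38 K.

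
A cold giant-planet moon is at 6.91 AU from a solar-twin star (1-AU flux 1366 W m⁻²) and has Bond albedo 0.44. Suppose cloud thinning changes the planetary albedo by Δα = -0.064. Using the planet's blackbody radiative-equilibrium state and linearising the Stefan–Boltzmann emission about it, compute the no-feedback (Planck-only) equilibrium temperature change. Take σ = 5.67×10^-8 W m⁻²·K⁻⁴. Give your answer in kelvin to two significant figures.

2.6 K

Irradiance scales as 1/d², so S = 1366 W m⁻² × (1/6.91)² = 28.61 W m⁻².
Unperturbed T_e = [28.61·(1−0.44)/(4σ)]^¼ = 91.68 K.
ΔF = −(S/4)Δα = −(28.61/4)×(-0.064) = 0.4577 W m⁻².
The Planck feedback parameter is 4σT_e³ = 0.1748 W m⁻²/K.
ΔT₀ = ΔF/λ_P = 0.4577/0.1748 = 2.62 K.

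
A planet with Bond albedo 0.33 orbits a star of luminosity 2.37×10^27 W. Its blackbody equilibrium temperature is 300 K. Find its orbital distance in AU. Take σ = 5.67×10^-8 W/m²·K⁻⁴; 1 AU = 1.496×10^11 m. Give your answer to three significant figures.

Energy balance gives S = 4σT⁴/(1−α) = 2742 W/m².
Then d = [L/(4πS)]^(1/2) = 2.623×10^11 m, i.e. 1.753 AU.

1.75 AU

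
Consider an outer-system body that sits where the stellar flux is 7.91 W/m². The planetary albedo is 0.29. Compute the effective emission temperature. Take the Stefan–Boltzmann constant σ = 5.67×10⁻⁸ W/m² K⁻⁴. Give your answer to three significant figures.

70.5 K

Absorbed flux (global mean): S(1−α)/4 = 7.910·0.71/4 = 1.404 W/m².
Balancing against σT⁴: T = (1.404/5.67×10⁻⁸)^(1/4) = 70.54 K.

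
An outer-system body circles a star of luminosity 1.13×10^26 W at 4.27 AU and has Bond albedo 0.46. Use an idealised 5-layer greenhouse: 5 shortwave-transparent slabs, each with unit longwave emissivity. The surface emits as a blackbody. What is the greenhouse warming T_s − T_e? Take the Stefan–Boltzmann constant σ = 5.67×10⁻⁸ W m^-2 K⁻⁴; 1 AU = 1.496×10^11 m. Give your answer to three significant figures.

d = 4.27 × 1.496×10^11 m = 6.388×10^11 m.
S = L/(4πd²) = 22.04 W m^-2.
The effective emission temperature is T_e = [S(1−α)/(4σ)]^¼ = 85.11 K.
T_s = (N+1)^(1/4)·T_e = 133.2 K.
Warming: T_s − T_e = 48.09 K.

48.1 kelvin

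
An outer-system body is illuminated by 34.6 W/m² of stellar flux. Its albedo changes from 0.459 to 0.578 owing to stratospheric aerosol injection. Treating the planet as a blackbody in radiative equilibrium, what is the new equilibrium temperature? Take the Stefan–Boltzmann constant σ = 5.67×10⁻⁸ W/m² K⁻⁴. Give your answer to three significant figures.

With the new albedo, S(1−α₂)/4 = 3.650 W/m², so T₂ = 89.57 K.

89.6 K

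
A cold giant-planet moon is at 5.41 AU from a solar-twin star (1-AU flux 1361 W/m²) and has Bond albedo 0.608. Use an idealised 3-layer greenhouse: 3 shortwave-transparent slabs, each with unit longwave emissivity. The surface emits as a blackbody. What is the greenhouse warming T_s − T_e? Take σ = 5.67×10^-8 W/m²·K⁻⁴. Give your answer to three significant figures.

39.2 K

Irradiance scales as 1/d², so S = 1361 W/m² × (1/5.41)² = 46.50 W/m².
Top-of-atmosphere balance: σT_e⁴ = S(1−α)/4 = 4.557 W/m² → T_e = 94.68 K.
T_s = (N+1)^(1/4)·T_e = 133.9 K.
So the greenhouse effect raises the surface by 133.9 − 94.68 = 39.22 K.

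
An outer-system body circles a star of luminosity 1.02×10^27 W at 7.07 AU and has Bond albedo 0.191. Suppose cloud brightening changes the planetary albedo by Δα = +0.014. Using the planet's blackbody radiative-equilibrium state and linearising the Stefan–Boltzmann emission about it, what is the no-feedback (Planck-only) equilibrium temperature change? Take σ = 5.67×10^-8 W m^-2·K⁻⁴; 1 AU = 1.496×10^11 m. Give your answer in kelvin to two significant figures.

Orbital distance: d = 7.07 AU = 1.058×10^12 m.
S = L/(4πd²) = 72.56 W m^-2.
Unperturbed T_e = [72.56·(1−0.191)/(4σ)]^¼ = 126.8 K.
TOA radiative forcing: ΔF = −S·Δα/4 = −72.56·(+0.014)/4 = -0.2540 W m^-2.
Linearising σT⁴ gives d(σT⁴)/dT = 4σT_e³ = 0.4628 W m^-2 per K.
ΔT₀ = ΔF/λ_P = -0.2540/0.4628 = -0.549 K.

-0.55 K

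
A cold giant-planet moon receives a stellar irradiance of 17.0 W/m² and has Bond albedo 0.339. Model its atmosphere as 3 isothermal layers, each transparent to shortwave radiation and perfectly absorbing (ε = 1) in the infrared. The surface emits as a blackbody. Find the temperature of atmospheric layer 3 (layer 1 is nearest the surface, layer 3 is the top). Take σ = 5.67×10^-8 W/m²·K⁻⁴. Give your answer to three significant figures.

OLR = S(1−α)/4 = 2.809 W/m²; the top layer radiates at T_e = 83.90 K.
The net upward flux σT_e⁴ is constant between every pair of levels, so T_k⁴ = (N+1−k)T_e⁴.
With k = 3: T_3 = (3+1−3)^¼·83.90 K = 83.90 K.

83.9 kelvin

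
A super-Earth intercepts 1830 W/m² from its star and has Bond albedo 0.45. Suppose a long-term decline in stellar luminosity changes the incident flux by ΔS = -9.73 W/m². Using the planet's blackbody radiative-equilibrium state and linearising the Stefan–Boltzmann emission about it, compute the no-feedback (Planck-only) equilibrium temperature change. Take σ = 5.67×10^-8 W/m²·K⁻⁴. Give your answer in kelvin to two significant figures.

-0.34 K

The baseline emission temperature is T_e = 258.1 K.
Only a fraction (1−α) is absorbed and it's spread over 4πR², so ΔF = (1−α)ΔS/4 = -1.338 W/m².
Linearising σT⁴ gives d(σT⁴)/dT = 4σT_e³ = 3.900 W/m² per K.
So ΔT₀ = -1.338/3.900 = -0.343 K.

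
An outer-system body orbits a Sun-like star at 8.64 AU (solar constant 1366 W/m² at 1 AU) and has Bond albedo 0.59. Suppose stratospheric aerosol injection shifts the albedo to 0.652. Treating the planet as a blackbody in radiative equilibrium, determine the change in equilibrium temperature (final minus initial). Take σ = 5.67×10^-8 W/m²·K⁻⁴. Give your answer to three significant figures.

Irradiance scales as 1/d², so S = 1366 W/m² × (1/8.64)² = 18.30 W/m².
With α = 0.59, T₁ = 75.84 K.
Final:   T₂ = [S(1−0.652)/(4σ)]^(1/4) = 72.79 K.
ΔT = T₂ − T₁ = -3.046 K.

-3.05 kelvin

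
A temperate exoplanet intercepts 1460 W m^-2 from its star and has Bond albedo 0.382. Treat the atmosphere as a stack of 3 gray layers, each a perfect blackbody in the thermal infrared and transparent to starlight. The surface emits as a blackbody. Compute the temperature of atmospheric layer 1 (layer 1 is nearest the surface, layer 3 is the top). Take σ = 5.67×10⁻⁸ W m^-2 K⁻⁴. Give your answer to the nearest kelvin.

331 kelvin

OLR = S(1−α)/4 = 225.6 W m^-2; the top layer radiates at T_e = 251.1 K.
The net upward flux σT_e⁴ is constant between every pair of levels, so T_k⁴ = (N+1−k)T_e⁴.
T_1 = (3)^(1/4)·251.1 = 330.5 K.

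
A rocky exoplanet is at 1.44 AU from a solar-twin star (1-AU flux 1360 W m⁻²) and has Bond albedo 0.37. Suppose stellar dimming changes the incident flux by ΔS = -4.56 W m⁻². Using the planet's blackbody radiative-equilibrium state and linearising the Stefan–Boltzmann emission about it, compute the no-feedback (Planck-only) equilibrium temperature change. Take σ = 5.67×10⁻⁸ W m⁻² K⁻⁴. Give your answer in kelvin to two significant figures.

-0.36 K

By the inverse-square law, S = 1360/1.44² = 655.9 W m⁻².
Reference equilibrium: T_e = [S(1−α)/(4σ)]^(1/4) = 206.6 K.
TOA radiative forcing: ΔF = (1−α)ΔS/4 = 0.63·(-4.56)/4 = -0.7182 W m⁻².
Planck response: λ_P = 4σT_e³ = 4·5.67×10⁻⁸·(206.6)³ = 2.000 W m⁻²/K.
So ΔT₀ = -0.7182/2.000 = -0.359 K.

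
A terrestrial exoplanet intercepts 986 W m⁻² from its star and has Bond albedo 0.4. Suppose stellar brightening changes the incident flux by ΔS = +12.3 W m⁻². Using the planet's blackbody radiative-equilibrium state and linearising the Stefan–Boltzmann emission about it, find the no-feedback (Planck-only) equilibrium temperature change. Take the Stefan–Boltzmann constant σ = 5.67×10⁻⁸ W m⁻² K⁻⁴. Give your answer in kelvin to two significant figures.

The baseline emission temperature is T_e = 226.0 K.
TOA radiative forcing: ΔF = (1−α)ΔS/4 = 0.6·(+12.3)/4 = 1.845 W m⁻².
Linearising σT⁴ gives d(σT⁴)/dT = 4σT_e³ = 2.618 W m⁻² per K.
ΔT₀ = ΔF/λ_P = 1.845/2.618 = 0.705 K.

0.70 kelvin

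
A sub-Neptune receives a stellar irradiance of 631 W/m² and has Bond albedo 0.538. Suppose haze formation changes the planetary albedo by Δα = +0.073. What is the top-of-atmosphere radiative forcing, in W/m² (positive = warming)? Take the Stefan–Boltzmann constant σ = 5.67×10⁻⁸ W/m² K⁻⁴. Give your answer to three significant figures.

ΔF = −(S/4)Δα = −(631.0/4)×(+0.073) = -11.52 W/m².

-11.5 W/m²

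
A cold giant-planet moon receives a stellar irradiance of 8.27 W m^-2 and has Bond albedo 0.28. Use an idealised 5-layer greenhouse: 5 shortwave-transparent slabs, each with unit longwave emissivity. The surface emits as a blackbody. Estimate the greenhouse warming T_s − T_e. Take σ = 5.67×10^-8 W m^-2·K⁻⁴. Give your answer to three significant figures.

40.4 K

Top-of-atmosphere balance: σT_e⁴ = S(1−α)/4 = 1.489 W m^-2 → T_e = 71.58 K.
Surface: T_s = (6)^¼·T_e = 112.0 K.
So the greenhouse effect raises the surface by 112.0 − 71.58 = 40.45 K.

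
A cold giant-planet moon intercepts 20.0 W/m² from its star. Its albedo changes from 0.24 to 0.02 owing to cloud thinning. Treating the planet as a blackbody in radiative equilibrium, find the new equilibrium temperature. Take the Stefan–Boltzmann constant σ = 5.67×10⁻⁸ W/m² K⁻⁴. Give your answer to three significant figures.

96.4 K

T₂ = [S(1−α₂)/(4σ)]^(1/4) = [20.00·0.98/(4σ)]^(1/4) = 96.42 K.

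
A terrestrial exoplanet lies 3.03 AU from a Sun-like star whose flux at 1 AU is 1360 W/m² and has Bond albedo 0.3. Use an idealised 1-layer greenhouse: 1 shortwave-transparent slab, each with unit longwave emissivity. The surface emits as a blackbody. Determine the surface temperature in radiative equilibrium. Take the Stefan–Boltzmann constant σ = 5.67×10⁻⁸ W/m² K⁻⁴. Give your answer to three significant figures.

174 K

Irradiance scales as 1/d², so S = 1360 W/m² × (1/3.03)² = 148.1 W/m².
The effective emission temperature is T_e = [S(1−α)/(4σ)]^¼ = 146.2 K.
For an N-layer opaque stack, T_s⁴ = (N+1)T_e⁴, hence T_s = (2)^(1/4)×146.2 K = 173.9 K.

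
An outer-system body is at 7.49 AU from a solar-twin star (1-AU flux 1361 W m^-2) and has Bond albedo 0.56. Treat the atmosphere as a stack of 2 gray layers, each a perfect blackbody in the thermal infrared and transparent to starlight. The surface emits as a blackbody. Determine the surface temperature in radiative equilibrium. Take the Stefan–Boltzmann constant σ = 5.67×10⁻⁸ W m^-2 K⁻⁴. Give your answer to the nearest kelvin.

By the inverse-square law, S = 1361/7.49² = 24.26 W m^-2.
Top-of-atmosphere balance: σT_e⁴ = S(1−α)/4 = 2.669 W m^-2 → T_e = 82.83 K.
For an N-layer opaque stack, T_s⁴ = (N+1)T_e⁴, hence T_s = (3)^(1/4)×82.83 K = 109.0 K.

109 kelvin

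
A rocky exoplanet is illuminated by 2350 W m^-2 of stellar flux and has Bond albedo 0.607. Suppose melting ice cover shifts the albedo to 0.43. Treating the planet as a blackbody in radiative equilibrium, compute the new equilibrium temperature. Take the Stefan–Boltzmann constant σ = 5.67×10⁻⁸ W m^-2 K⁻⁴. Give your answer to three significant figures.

New equilibrium: T₂ = [(1−0.43)·2350/(4σ)]^(1/4) = 277.2 K.

277 K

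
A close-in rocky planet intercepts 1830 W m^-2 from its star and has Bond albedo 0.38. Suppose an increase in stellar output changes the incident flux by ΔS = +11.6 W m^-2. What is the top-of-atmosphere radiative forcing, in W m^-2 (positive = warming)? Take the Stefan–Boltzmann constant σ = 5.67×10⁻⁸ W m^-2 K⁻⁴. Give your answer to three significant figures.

1.80 W m^-2

TOA radiative forcing: ΔF = (1−α)ΔS/4 = 0.62·(+11.6)/4 = 1.798 W m^-2.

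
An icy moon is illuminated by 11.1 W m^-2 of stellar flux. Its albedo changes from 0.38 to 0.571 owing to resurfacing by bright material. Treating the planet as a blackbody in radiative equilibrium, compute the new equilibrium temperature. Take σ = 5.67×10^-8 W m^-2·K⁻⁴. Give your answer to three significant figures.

With the new albedo, S(1−α₂)/4 = 1.190 W m^-2, so T₂ = 67.69 K.

67.7 K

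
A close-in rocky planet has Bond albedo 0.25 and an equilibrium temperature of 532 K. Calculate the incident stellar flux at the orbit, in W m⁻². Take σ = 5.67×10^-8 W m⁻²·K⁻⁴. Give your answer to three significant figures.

24200 W m⁻²

From S(1−α)/4 = σT⁴: S = 4σT⁴/(1−α).
σT⁴ = 5.67×10⁻⁸·(532)⁴ = 4542 W m⁻².
S = 4·4542/0.75 = 24220 W m⁻².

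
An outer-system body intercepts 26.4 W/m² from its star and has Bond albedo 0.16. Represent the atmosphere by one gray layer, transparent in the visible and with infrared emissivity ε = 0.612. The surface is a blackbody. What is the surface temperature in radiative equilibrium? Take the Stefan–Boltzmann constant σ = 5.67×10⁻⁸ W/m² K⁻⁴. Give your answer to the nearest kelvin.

109 kelvin

Effective emission temperature (TOA balance): σT_e⁴ = S(1−α)/4 = 5.544 W/m² → T_e = 99.44 K.
The surface balance (absorbed SW + ε·downward IR = σT_s⁴) with T_a⁴ = T_s⁴/2 reduces to T_s = T_e·[2/(2−ε)]^¼ = 108.9 K.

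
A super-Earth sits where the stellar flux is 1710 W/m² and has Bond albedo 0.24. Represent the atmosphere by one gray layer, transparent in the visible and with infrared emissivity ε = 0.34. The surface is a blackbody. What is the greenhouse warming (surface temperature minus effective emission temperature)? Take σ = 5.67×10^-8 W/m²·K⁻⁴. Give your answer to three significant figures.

The planet radiates to space at T_e = [S(1−α)/(4σ)]^(1/4) = 275.1 K.
Surface balance with a leaky layer gives σT_s⁴ = σT_e⁴·2/(2−ε), so T_s = T_e·[2/(2−0.34)]^(1/4) = 288.3 K.
The atmosphere warms the surface by 13.12 K.

13.1 K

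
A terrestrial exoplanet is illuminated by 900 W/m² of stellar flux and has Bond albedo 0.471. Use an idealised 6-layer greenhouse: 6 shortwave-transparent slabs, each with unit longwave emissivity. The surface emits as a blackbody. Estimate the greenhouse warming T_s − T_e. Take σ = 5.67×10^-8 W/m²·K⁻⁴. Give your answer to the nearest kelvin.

134 K

The effective emission temperature is T_e = [S(1−α)/(4σ)]^¼ = 214.0 K.
Surface: T_s = (7)^¼·T_e = 348.2 K.
So the greenhouse effect raises the surface by 348.2 − 214.0 = 134.1 K.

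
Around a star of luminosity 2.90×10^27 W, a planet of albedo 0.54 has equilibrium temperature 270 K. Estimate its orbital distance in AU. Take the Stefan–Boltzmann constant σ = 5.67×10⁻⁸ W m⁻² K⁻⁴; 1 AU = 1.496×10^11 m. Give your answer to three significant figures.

1.98 AU

Energy balance gives S = 4σT⁴/(1−α) = 2620 W m⁻².
S = L/(4πd²) → d = √(L/4πS) = √(2.90×10^27/(4π·2620)) = 2.968×10^11 m = 1.984 AU.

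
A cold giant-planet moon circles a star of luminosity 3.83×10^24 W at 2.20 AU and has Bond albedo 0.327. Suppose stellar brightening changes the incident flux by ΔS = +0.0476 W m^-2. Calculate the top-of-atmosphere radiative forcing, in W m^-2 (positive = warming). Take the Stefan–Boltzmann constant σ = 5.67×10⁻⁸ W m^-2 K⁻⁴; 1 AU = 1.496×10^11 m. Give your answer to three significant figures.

0.00801 W m^-2

Orbital distance: d = 2.20 AU = 3.291×10^11 m.
Spreading L over a sphere of radius d: S = 3.83×10^24/(4π·3.29×10^11²) = 2.814 W m^-2.
Only a fraction (1−α) is absorbed and it's spread over 4πR², so ΔF = (1−α)ΔS/4 = 0.008009 W m^-2.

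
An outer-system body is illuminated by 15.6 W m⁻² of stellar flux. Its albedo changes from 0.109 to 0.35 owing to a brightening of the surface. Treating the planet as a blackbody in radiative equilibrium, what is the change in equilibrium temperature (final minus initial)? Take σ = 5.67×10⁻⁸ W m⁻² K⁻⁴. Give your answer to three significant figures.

-6.71 kelvin

Initial: T₁ = [S(1−0.109)/(4σ)]^(1/4) = 88.48 K.
Final:   T₂ = [S(1−0.35)/(4σ)]^(1/4) = 81.77 K.
Change: 81.77 − 88.48 = -6.708 K.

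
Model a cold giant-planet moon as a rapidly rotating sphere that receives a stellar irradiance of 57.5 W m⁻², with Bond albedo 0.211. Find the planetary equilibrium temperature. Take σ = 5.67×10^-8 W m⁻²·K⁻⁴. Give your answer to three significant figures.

Absorbed flux (global mean): S(1−α)/4 = 57.50·0.789/4 = 11.34 W m⁻².
Balancing against σT⁴: T = (11.34/5.67×10⁻⁸)^(1/4) = 118.9 K.

119 K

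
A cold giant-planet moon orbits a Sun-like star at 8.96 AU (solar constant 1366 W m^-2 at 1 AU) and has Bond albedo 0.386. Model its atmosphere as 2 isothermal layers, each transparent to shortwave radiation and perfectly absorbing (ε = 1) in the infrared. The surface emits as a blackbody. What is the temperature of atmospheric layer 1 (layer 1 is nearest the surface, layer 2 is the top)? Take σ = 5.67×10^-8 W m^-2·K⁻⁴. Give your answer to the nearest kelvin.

98 K

By the inverse-square law, S = 1366/8.96² = 17.02 W m^-2.
Top-of-atmosphere balance: σT_e⁴ = S(1−α)/4 = 2.612 W m^-2 → T_e = 82.38 K.
The net upward flux σT_e⁴ is constant between every pair of levels, so T_k⁴ = (N+1−k)T_e⁴.
With k = 1: T_1 = (2+1−1)^¼·82.38 K = 97.97 K.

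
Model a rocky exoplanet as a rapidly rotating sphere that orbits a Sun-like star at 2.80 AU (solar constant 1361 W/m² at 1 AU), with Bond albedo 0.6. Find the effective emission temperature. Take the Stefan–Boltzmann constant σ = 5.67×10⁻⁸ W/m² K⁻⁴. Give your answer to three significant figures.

132 K

Irradiance scales as 1/d², so S = 1361 W/m² × (1/2.80)² = 173.6 W/m².
The planet absorbs (1−α)S over its disc πR² and re-emits over 4πR², so the mean absorbed flux is (1−0.6)·173.6/4 = 17.36 W/m².
Set σT⁴ = 17.36 → T = (17.36/σ)^(1/4) = 132.3 K.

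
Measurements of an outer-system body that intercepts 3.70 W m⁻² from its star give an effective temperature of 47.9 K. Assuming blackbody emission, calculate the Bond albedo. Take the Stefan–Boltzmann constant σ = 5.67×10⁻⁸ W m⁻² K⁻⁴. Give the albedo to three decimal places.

Rearranging the radiative balance, α = 1 − 4σT⁴/S.
σT⁴ = 0.2985 W m⁻², so 4σT⁴ = 1.194 W m⁻².
1−α = 1.194/3.700 = 0.3227, so α = 0.6773.

0.677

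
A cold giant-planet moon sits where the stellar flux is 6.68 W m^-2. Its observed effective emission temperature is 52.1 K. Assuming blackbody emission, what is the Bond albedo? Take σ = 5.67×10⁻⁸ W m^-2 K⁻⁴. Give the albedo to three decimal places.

Rearranging the radiative balance, α = 1 − 4σT⁴/S.
4σT⁴ = 4·5.67×10⁻⁸·(52.1)⁴ = 1.671 W m^-2.
Hence α = 1 − 1.671/6.680 = 0.7498.

0.750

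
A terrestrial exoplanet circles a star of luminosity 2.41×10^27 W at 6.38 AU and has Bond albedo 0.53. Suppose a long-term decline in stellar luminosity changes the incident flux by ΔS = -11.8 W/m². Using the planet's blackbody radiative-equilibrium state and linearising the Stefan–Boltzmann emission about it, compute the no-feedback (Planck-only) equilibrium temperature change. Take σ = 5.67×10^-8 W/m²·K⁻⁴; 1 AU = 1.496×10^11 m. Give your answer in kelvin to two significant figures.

d = 6.38 × 1.496×10^11 m = 9.544×10^11 m.
S = L/(4πd²) = 210.5 W/m².
The baseline emission temperature is T_e = 144.5 K.
ΔF = Δ[S(1−α)]/4 = (1−0.53)·-11.8/4 = -1.387 W/m².
Linearising σT⁴ gives d(σT⁴)/dT = 4σT_e³ = 0.6846 W/m² per K.
ΔT₀ = ΔF/λ_P = -1.387/0.6846 = -2.03 K.

-2.0 K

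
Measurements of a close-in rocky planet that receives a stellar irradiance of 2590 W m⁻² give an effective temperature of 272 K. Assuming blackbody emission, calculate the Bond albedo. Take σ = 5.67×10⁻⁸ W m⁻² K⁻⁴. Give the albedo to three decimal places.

0.521

From σT⁴ = S(1−α)/4 we invert for α: 1−α = 4σT⁴/S.
4σT⁴ = 4·5.67×10⁻⁸·(272)⁴ = 1241 W m⁻².
1−α = 1241/2590 = 0.4793, so α = 0.5207.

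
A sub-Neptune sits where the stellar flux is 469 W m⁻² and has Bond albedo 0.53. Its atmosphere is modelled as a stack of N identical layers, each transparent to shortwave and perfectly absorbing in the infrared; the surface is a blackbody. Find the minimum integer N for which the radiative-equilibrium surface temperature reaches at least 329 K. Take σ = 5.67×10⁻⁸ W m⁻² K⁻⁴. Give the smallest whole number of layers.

12

Top-of-atmosphere balance: σT_e⁴ = S(1−α)/4 = 55.11 W m⁻² → T_e = 176.6 K.
Since T_s⁴ = (N+1)T_e⁴, we need N ≥ (T_s/T_e)⁴ − 1 = 11.055.
Rounding up, N = 12.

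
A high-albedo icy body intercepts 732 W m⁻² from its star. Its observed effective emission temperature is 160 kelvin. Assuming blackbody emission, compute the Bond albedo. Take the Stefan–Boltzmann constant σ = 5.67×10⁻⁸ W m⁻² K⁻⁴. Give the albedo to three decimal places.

0.797

Energy balance: S(1−α)/4 = σT⁴, so 1−α = 4σT⁴/S.
σT⁴ = 37.16 W m⁻², so 4σT⁴ = 148.6 W m⁻².
Hence α = 1 − 148.6/732.0 = 0.7969.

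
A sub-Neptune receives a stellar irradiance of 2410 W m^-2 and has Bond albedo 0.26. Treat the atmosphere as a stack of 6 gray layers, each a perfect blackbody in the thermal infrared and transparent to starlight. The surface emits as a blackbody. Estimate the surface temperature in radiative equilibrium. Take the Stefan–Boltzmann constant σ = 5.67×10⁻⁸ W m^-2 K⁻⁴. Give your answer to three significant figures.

484 K

OLR = S(1−α)/4 = 445.9 W m^-2; the top layer radiates at T_e = 297.8 K.
With N = 6 opaque layers, T_s = (N+1)^(1/4)·T_e = 7^(1/4)·297.8 = 484.4 K.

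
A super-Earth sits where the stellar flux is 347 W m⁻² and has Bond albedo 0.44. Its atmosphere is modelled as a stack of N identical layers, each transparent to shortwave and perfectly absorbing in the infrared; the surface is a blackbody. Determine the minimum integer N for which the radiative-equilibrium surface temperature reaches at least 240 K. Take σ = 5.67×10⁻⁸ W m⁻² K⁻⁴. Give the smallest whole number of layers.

Top-of-atmosphere balance: σT_e⁴ = S(1−α)/4 = 48.58 W m⁻² → T_e = 171.1 K.
Need (N+1)T_e⁴ ≥ T_s⁴, i.e. N+1 ≥ (240/171.1)⁴ = 3.872.
So N ≥ 2.872; the smallest integer is N = 3.

3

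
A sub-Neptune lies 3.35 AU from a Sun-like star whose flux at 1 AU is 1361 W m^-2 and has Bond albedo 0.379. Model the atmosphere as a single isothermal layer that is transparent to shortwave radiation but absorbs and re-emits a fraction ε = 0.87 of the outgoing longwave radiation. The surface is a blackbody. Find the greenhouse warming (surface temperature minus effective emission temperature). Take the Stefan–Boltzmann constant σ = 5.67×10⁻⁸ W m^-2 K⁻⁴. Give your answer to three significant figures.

20.7 K

Flux at the orbit: S = 1361/(3.35)² = 121.3 W m^-2.
Effective emission temperature (TOA balance): σT_e⁴ = S(1−α)/4 = 18.83 W m^-2 → T_e = 135.0 K.
The surface balance (absorbed SW + ε·downward IR = σT_s⁴) with T_a⁴ = T_s⁴/2 reduces to T_s = T_e·[2/(2−ε)]^¼ = 155.7 K.
T_s − T_e = 155.7 − 135.0 = 20.71 K.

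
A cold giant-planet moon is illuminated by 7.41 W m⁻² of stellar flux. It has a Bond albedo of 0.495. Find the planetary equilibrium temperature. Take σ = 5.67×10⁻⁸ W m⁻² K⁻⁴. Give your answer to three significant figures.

63.7 kelvin

The planet absorbs (1−α)S over its disc πR² and re-emits over 4πR², so the mean absorbed flux is (1−0.495)·7.410/4 = 0.9355 W m⁻².
Set σT⁴ = 0.9355 → T = (0.9355/σ)^(1/4) = 63.73 K.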